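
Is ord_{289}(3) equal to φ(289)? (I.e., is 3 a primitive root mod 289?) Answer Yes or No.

Yes

φ(289) = φ(17^2) = 17·(17−1) = 272 = 2^4 · 17.
Test 3^(272/q) mod 289 for each prime factor q of 272:
3^136 ≡ 288 (mod 289)  [q = 2: ≢ 1 ✓]
3^16 ≡ 171 (mod 289)  [q = 17: ≢ 1 ✓]
All checks pass, so 3 has order 272 and is a primitive root modulo 289.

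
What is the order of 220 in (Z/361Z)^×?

57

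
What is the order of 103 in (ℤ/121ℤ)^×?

55

Since 103 ∈ (Z/121Z)^×, its order divides φ(121) = φ(11^2) = 11·(11−1) = 110 = 2 · 5 · 11.
Divisors of 110: 1, 2, 5, 10, 11, 22, 55, 110.
Compute 103^d (mod 121) for the divisors d until we hit 1:
103^1 ≡ 103
103^2 ≡ 82
103^5 ≡ 89
103^10 ≡ 56
103^11 ≡ 81
103^22 ≡ 27
103^55 ≡ 1
Therefore the multiplicative order of 103 modulo 121 is 55.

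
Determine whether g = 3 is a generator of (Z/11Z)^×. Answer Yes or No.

φ(11) = 11 − 1 = 10 = 2 · 5.
It suffices to check that the order of 3 is not a proper divisor of 10: compute 3^(10/q) for q ∈ {2, 5}.
3^5 ≡ 1 (mod 11)  [q = 2: ≡ 1 ✗]
3^2 ≡ 9 (mod 11)  [q = 5: ≢ 1 ✓]
The check at q = 2 fails, so 3 generates a proper subgroup.

No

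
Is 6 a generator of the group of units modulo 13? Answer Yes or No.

Yes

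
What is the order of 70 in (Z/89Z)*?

By Lagrange's theorem, ord_89(70) divides φ(89) = 89 − 1 = 88 = 2^3 · 11.
Divisors of 88: 1, 2, 4, 8, 11, 22, 44, 88.
Test each divisor d:
70^1 ≡ 70 (mod 89)
70^2 ≡ 5 (mod 89)
70^4 ≡ 25 (mod 89)
70^8 ≡ 2 (mod 89)
70^11 ≡ 77 (mod 89)
70^22 ≡ 55 (mod 89)
70^44 ≡ 88 (mod 89)
70^88 ≡ 1 (mod 89) ✓
Therefore the multiplicative order of 70 modulo 89 is 88.

88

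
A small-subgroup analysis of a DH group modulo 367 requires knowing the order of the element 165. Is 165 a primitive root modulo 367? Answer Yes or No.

Yes

φ(367) = 367 − 1 = 366 = 2 · 3 · 61.
It suffices to check that the order of 165 is not a proper divisor of 366: compute 165^(366/q) for q ∈ {2, 3, 61}.
165^183 ≡ 366 (mod 367)  [q = 2: ≢ 1 ✓]
165^122 ≡ 283 (mod 367)  [q = 3: ≢ 1 ✓]
165^6 ≡ 190 (mod 367)  [q = 61: ≢ 1 ✓]
None equal 1, so ord_367(165) = 366: 165 is a primitive root.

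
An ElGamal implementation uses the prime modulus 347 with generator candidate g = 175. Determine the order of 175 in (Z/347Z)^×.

346

By Lagrange's theorem, ord_347(175) divides φ(347) = 347 − 1 = 346 = 2 · 173.
Divisors of 346: 1, 2, 173, 346.
Test each divisor d:
175^1 ≡ 175 (mod 347)
175^2 ≡ 89 (mod 347)
175^173 ≡ 346 (mod 347)
175^346 ≡ 1 (mod 347) ✓
So ord_347(175) = 346.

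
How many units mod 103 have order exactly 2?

1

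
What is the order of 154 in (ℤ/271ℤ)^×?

45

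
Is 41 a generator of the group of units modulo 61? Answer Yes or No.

No

φ(61) = 61 − 1 = 60 = 2^2 · 3 · 5.
It suffices to check that the order of 41 is not a proper divisor of 60: compute 41^(60/q) for q ∈ {2, 3, 5}.
41^30 ≡ 1 (mod 61)  [q = 2: ≡ 1 ✗]
41^20 ≡ 1 (mod 61)  [q = 3: ≡ 1 ✗]
41^12 ≡ 34 (mod 61)  [q = 5: ≢ 1 ✓]
41^30 ≡ 1 shows ord(41) | 30, strictly less than φ(61); not a primitive root.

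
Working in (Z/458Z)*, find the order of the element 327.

228

ord(327) | φ(458) = φ(2)·φ(229) = 1·228 = 228 = 2^2 · 3 · 19.
Divisors of 228: 1, 2, 3, 4, 6, 12, 19, 38, 57, 76, 114, 228.
Compute 327^d (mod 458) for the divisors d until we hit 1:
327^1 ≡ 327 (mod 458)
327^2 ≡ 215 (mod 458)
327^3 ≡ 231 (mod 458)
327^4 ≡ 425 (mod 458)
327^6 ≡ 233 (mod 458)
327^12 ≡ 245 (mod 458)
327^19 ≡ 89 (mod 458)
327^38 ≡ 135 (mod 458)
327^57 ≡ 107 (mod 458)
327^76 ≡ 363 (mod 458)
327^114 ≡ 457 (mod 458)
327^228 ≡ 1 (mod 458) ✓
Therefore the multiplicative order of 327 modulo 458 is 228.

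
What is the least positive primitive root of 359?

φ(359) = 359 − 1 = 358 = 2 · 179.
g is a primitive root iff g^(358/q) ≢ 1 (mod 359) for each prime q ∈ {2, 179}.
g = 2: 2^179 ≡ 1 — hits 1, so not a primitive root.
g = 3: 3^179 ≡ 1 — hits 1, so not a primitive root.
g = 4: 4^179 ≡ 1 — hits 1, so not a primitive root.
g = 5: 5^179 ≡ 1 — hits 1, so not a primitive root.
g = 6: 6^179 ≡ 1 — hits 1, so not a primitive root.
g = 7: 7^179 ≡ 358; 7^2 ≡ 49 — none is 1, so 7 is a primitive root.
Hence the least primitive root of 359 is 7.

7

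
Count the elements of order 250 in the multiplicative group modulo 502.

φ(502) = φ(2)·φ(251) = 1·250 = 250 = 2 · 5^3.
(Z/502Z)^× is cyclic (|G| = 250); a cyclic group of order m has exactly φ(d) elements of each order d | m, and none otherwise.
250 = 2 · 5^3 divides 250, and φ(250) = 100.

100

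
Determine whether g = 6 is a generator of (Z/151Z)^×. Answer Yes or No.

Yes

φ(151) = 151 − 1 = 150 = 2 · 3 · 5^2.
An element g generates (Z/151Z)^× iff g^(150/q) ≢ 1 (mod 151) for each prime q ∈ {2, 3, 5}.
6^75 ≡ 150 (mod 151)  [q = 2: ≢ 1 ✓]
6^50 ≡ 32 (mod 151)  [q = 3: ≢ 1 ✓]
6^30 ≡ 59 (mod 151)  [q = 5: ≢ 1 ✓]
Every test exponent gives a nontrivial residue, hence 6 generates the full group.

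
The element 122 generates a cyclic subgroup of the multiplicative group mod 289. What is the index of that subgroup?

1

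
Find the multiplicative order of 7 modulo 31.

Since 7 ∈ (Z/31Z)^×, its order divides φ(31) = 31 − 1 = 30 = 2 · 3 · 5.
Divisors of 30: 1, 2, 3, 5, 6, 10, 15, 30.
Test each divisor d:
7^1 ≡ 7 (mod 31)
7^2 ≡ 18 (mod 31)
7^3 ≡ 2 (mod 31)
7^5 ≡ 5 (mod 31)
7^6 ≡ 4 (mod 31)
7^10 ≡ 25 (mod 31)
7^15 ≡ 1 (mod 31) ✓
Therefore the multiplicative order of 7 modulo 31 is 15.

15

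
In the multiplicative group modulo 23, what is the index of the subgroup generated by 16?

2

The order of 16 must divide φ(23) = 23 − 1 = 22 = 2 · 11.
Divisors of 22: 1, 2, 11, 22.
Compute 16^d (mod 23) for the divisors d until we hit 1:
16^1 ≡ 16
16^2 ≡ 3
16^11 ≡ 1
Thus |⟨16⟩| = ord(16) = 11.
Index = |(Z/23Z)^×| / |⟨16⟩| = 22 / 11 = 2.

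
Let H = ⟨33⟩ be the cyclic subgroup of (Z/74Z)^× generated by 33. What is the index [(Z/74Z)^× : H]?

4

ord(33) | φ(74) = φ(2)·φ(37) = 1·36 = 36 = 2^2 · 3^2.
Divisors of 36: 1, 2, 3, 4, 6, 9, 12, 18, 36.
Check 33^d mod 74 for each divisor in increasing order:
33^1 ≡ 33
33^2 ≡ 53
33^3 ≡ 47
33^4 ≡ 71
33^6 ≡ 63
33^9 ≡ 1
Thus |⟨33⟩| = ord(33) = 9.
Index = |(Z/74Z)^×| / |⟨33⟩| = 36 / 9 = 4.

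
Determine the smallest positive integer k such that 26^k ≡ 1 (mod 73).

72

ord(26) | φ(73) = 73 − 1 = 72 = 2^3 · 3^2.
Divisors of 72: 1, 2, 3, 4, 6, 8, 9, 12, 18, 24, 36, 72.
Evaluate successive powers at the divisors of 72:
26^1 ≡ 26 (mod 73)
26^2 ≡ 19 (mod 73)
26^3 ≡ 56 (mod 73)
26^4 ≡ 69 (mod 73)
26^6 ≡ 70 (mod 73)
26^8 ≡ 16 (mod 73)
26^9 ≡ 51 (mod 73)
26^12 ≡ 9 (mod 73)
26^18 ≡ 46 (mod 73)
26^24 ≡ 8 (mod 73)
26^36 ≡ 72 (mod 73)
26^72 ≡ 1 (mod 73) ✓
So ord_73(26) = 72.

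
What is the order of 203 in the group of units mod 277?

23

By Lagrange's theorem, ord_277(203) divides φ(277) = 277 − 1 = 276 = 2^2 · 3 · 23.
Divisors of 276: 1, 2, 3, 4, 6, 12, 23, 46, 69, 92, 138, 276.
Check 203^d mod 277 for each divisor in increasing order:
203^1 ≡ 203
203^2 ≡ 213
203^3 ≡ 27
203^4 ≡ 218
203^6 ≡ 175
203^12 ≡ 155
203^23 ≡ 1
The smallest such exponent is 23, so the order of 203 is 23.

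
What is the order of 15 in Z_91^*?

12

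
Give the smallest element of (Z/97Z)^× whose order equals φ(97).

5

φ(97) = 97 − 1 = 96 = 2^5 · 3.
Test candidates g = 2, 3, … against the prime factors q ∈ {2, 3} of φ(97): g is a generator iff g^(96/q) ≢ 1 for every such q.
g = 2: 2^48 ≡ 1 — hits 1, so not a primitive root.
g = 3: 3^48 ≡ 1 — hits 1, so not a primitive root.
g = 4: 4^48 ≡ 1 — hits 1, so not a primitive root.
g = 5: 5^48 ≡ 96; 5^32 ≡ 35 — none is 1, so 5 is a primitive root.
So 5 is the smallest generator of (Z/97Z)^×.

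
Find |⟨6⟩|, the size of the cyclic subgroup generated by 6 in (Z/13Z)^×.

ord(6) | φ(13) = 13 − 1 = 12 = 2^2 · 3.
Divisors of 12: 1, 2, 3, 4, 6, 12.
Compute 6^d (mod 13) for the divisors d until we hit 1:
6^1 ≡ 6 (mod 13)
6^2 ≡ 10 (mod 13)
6^3 ≡ 8 (mod 13)
6^4 ≡ 9 (mod 13)
6^6 ≡ 12 (mod 13)
6^12 ≡ 1 (mod 13) ✓
So ord_13(6) = 12.

12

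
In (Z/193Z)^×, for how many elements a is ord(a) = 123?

0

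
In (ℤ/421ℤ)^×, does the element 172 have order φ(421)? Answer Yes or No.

No

φ(421) = 421 − 1 = 420 = 2^2 · 3 · 5 · 7.
An element g generates (Z/421Z)^× iff g^(420/q) ≢ 1 (mod 421) for each prime q ∈ {2, 3, 5, 7}.
172^210 ≡ 420 (mod 421)  [q = 2: ≢ 1 ✓]
172^140 ≡ 1 (mod 421)  [q = 3: ≡ 1 ✗]
172^84 ≡ 279 (mod 421)  [q = 5: ≢ 1 ✓]
172^60 ≡ 33 (mod 421)  [q = 7: ≢ 1 ✓]
Since 172^140 ≡ 1, the order of 172 divides 140 < 420, so 172 is not a primitive root.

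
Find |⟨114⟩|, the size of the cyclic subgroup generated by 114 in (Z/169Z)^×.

By Lagrange's theorem, ord_169(114) divides φ(169) = φ(13^2) = 13·(13−1) = 156 = 2^2 · 3 · 13.
Divisors of 156: 1, 2, 3, 4, 6, 12, 13, 26, 39, 52, 78, 156.
Compute 114^d (mod 169) for the divisors d until we hit 1:
114^1 ≡ 114 (mod 169)
114^2 ≡ 152 (mod 169)
114^3 ≡ 90 (mod 169)
114^4 ≡ 120 (mod 169)
114^6 ≡ 157 (mod 169)
114^12 ≡ 144 (mod 169)
114^13 ≡ 23 (mod 169)
114^26 ≡ 22 (mod 169)
114^39 ≡ 168 (mod 169)
114^52 ≡ 146 (mod 169)
114^78 ≡ 1 (mod 169) ✓
Hence ord(114) = 78.

78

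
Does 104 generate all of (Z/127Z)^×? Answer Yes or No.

No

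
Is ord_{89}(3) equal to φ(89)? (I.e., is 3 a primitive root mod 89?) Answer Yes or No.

Yes

φ(89) = 89 − 1 = 88 = 2^3 · 11.
An element g generates (Z/89Z)^× iff g^(88/q) ≢ 1 (mod 89) for each prime q ∈ {2, 11}.
3^44 ≡ 88 (mod 89)  [q = 2: ≢ 1 ✓]
3^8 ≡ 64 (mod 89)  [q = 11: ≢ 1 ✓]
Every test exponent gives a nontrivial residue, hence 3 generates the full group.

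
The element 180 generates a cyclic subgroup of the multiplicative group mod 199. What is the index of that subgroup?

22

ord(180) | φ(199) = 199 − 1 = 198 = 2 · 3^2 · 11.
Divisors of 198: 1, 2, 3, 6, 9, 11, 18, 22, 33, 66, 99, 198.
Compute 180^d (mod 199) for the divisors d until we hit 1:
180^1 ≡ 180
180^2 ≡ 162
180^3 ≡ 106
180^6 ≡ 92
180^9 ≡ 1
So ord_199(180) = 9, hence |⟨180⟩| = 9.
Index = |(Z/199Z)^×| / |⟨180⟩| = 198 / 9 = 22.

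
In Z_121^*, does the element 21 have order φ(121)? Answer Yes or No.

No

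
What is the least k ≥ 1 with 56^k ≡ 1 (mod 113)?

28

Since 56 ∈ (Z/113Z)^×, its order divides φ(113) = 113 − 1 = 112 = 2^4 · 7.
Divisors of 112: 1, 2, 4, 7, 8, 14, 16, 28, 56, 112.
Compute 56^d (mod 113) for the divisors d until we hit 1:
56^1 ≡ 56 (mod 113)
56^2 ≡ 85 (mod 113)
56^4 ≡ 106 (mod 113)
56^7 ≡ 15 (mod 113)
56^8 ≡ 49 (mod 113)
56^14 ≡ 112 (mod 113)
56^16 ≡ 28 (mod 113)
56^28 ≡ 1 (mod 113) ✓
Therefore the multiplicative order of 56 modulo 113 is 28.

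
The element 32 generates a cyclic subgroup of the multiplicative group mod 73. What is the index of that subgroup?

8

ord(32) | φ(73) = 73 − 1 = 72 = 2^3 · 3^2.
Divisors of 72: 1, 2, 3, 4, 6, 8, 9, 12, 18, 24, 36, 72.
Evaluate successive powers at the divisors of 72:
32^1 ≡ 32
32^2 ≡ 2
32^3 ≡ 64
32^4 ≡ 4
32^6 ≡ 8
32^8 ≡ 16
32^9 ≡ 1
The order of 32 is 9, so the subgroup it generates has 9 elements.
Index = |(Z/73Z)^×| / |⟨32⟩| = 72 / 9 = 8.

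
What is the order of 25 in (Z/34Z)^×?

By Lagrange's theorem, ord_34(25) divides φ(34) = φ(2)·φ(17) = 1·16 = 16 = 2^4.
Divisors of 16: 1, 2, 4, 8, 16.
Test each divisor d:
25^1 ≡ 25 (mod 34)
25^2 ≡ 13 (mod 34)
25^4 ≡ 33 (mod 34)
25^8 ≡ 1 (mod 34) ✓
The smallest such exponent is 8, so the order of 25 is 8.

8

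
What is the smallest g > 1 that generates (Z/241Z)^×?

7

φ(241) = 241 − 1 = 240 = 2^4 · 3 · 5.
Test candidates g = 2, 3, … against the prime factors q ∈ {2, 3, 5} of φ(241): g is a generator iff g^(240/q) ≢ 1 for every such q.
g = 2: 2^120 ≡ 1 — hits 1, so not a primitive root.
g = 3: 3^120 ≡ 1 — hits 1, so not a primitive root.
g = 4: 4^120 ≡ 1 — hits 1, so not a primitive root.
g = 5: 5^120 ≡ 1 — hits 1, so not a primitive root.
g = 6: 6^120 ≡ 1 — hits 1, so not a primitive root.
g = 7: 7^120 ≡ 240; 7^80 ≡ 15; 7^48 ≡ 91 — none is 1, so 7 is a primitive root.
Hence the least primitive root of 241 is 7.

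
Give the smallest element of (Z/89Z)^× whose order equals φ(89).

3

φ(89) = 89 − 1 = 88 = 2^3 · 11.
g is a primitive root iff g^(88/q) ≢ 1 (mod 89) for each prime q ∈ {2, 11}.
g = 2: 2^44 ≡ 1 — hits 1, so not a primitive root.
g = 3: 3^44 ≡ 88; 3^8 ≡ 64 — none is 1, so 3 is a primitive root.
Hence the least primitive root of 89 is 3.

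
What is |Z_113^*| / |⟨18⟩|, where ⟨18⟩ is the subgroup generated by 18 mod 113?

14

The order of 18 must divide φ(113) = 113 − 1 = 112 = 2^4 · 7.
Divisors of 112: 1, 2, 4, 7, 8, 14, 16, 28, 56, 112.
Evaluate successive powers at the divisors of 112:
18^1 ≡ 18 (mod 113)
18^2 ≡ 98 (mod 113)
18^4 ≡ 112 (mod 113)
18^7 ≡ 44 (mod 113)
18^8 ≡ 1 (mod 113) ✓
So ord_113(18) = 8, hence |⟨18⟩| = 8.
Index = |(Z/113Z)^×| / |⟨18⟩| = 112 / 8 = 14.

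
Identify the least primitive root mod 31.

3

φ(31) = 31 − 1 = 30 = 2 · 3 · 5.
Test candidates g = 2, 3, … against the prime factors q ∈ {2, 3, 5} of φ(31): g is a generator iff g^(30/q) ≢ 1 for every such q.
g = 2: 2^15 ≡ 1 — hits 1, so not a primitive root.
g = 3: 3^15 ≡ 30; 3^10 ≡ 25; 3^6 ≡ 16 — none is 1, so 3 is a primitive root.
So 3 is the smallest generator of (Z/31Z)^×.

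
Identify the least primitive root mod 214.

φ(214) = φ(2)·φ(107) = 1·106 = 106 = 2 · 53.
g is a primitive root iff g^(106/q) ≢ 1 (mod 214) for each prime q ∈ {2, 53}.
g = 2: gcd(2, 214) = 2 > 1, not a unit — skip.
g = 3: 3^53 ≡ 1 — hits 1, so not a primitive root.
g = 4: gcd(4, 214) = 2 > 1, not a unit — skip.
g = 5: 5^53 ≡ 213; 5^2 ≡ 25 — none is 1, so 5 is a primitive root.
The smallest primitive root modulo 214 is 5.

5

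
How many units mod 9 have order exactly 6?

φ(9) = φ(3^2) = 3·(3−1) = 6 = 2 · 3.
Since (Z/9Z)^× is cyclic of order 6, the number of elements of order d is φ(d) when d | 6 and 0 otherwise.
6 = 2 · 3 divides 6, and φ(6) = 2.

2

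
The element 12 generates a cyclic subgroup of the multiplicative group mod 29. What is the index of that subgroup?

By Lagrange's theorem, ord_29(12) divides φ(29) = 29 − 1 = 28 = 2^2 · 7.
Divisors of 28: 1, 2, 4, 7, 14, 28.
Test each divisor d:
12^1 ≡ 12
12^2 ≡ 28
12^4 ≡ 1
The order of 12 is 4, so the subgroup it generates has 4 elements.
Index = |(Z/29Z)^×| / |⟨12⟩| = 28 / 4 = 7.

7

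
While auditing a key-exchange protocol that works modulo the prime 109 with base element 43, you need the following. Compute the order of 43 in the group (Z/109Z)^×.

ord(43) | φ(109) = 109 − 1 = 108 = 2^2 · 3^3.
Divisors of 108: 1, 2, 3, 4, 6, 9, 12, 18, 27, 36, 54, 108.
Compute 43^d (mod 109) for the divisors d until we hit 1:
43^1 ≡ 43
43^2 ≡ 105
43^3 ≡ 46
43^4 ≡ 16
43^6 ≡ 45
43^9 ≡ 108
43^12 ≡ 63
43^18 ≡ 1
Hence ord(43) = 18.

18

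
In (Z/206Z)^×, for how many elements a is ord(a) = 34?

16

φ(206) = φ(2)·φ(103) = 1·102 = 102 = 2 · 3 · 17.
(Z/206Z)^× is cyclic (|G| = 102); a cyclic group of order m has exactly φ(d) elements of each order d | m, and none otherwise.
34 = 2 · 17 divides 102, and φ(34) = 16.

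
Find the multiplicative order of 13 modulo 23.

ord(13) | φ(23) = 23 − 1 = 22 = 2 · 11.
Divisors of 22: 1, 2, 11, 22.
Evaluate successive powers at the divisors of 22:
13^1 ≡ 13
13^2 ≡ 8
13^11 ≡ 1
Therefore the multiplicative order of 13 modulo 23 is 11.

11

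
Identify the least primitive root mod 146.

5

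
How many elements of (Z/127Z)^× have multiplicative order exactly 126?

36

φ(127) = 127 − 1 = 126 = 2 · 3^2 · 7.
In a cyclic group of order 126, there are φ(d) elements of order d for each divisor d of 126, and zero for non-divisors.
126 = 2 · 3^2 · 7 divides 126, and φ(126) = 36.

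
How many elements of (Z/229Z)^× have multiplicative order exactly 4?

φ(229) = 229 − 1 = 228 = 2^2 · 3 · 19.
(Z/229Z)^× is cyclic (|G| = 228); a cyclic group of order m has exactly φ(d) elements of each order d | m, and none otherwise.
4 = 2^2 divides 228, and φ(4) = 2.

2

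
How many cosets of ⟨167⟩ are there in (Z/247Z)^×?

By Lagrange's theorem, ord_247(167) divides φ(247) = φ(13·19) = (13−1)·(19−1) = 12·18 = 216 = 2^3 · 3^3.
Divisors of 216: 1, 2, 3, 4, 6, 8, 9, 12, 18, 24, 27, 36, 54, 72, 108, 216.
Compute 167^d (mod 247) for the divisors d until we hit 1:
167^1 ≡ 167
167^2 ≡ 225
167^3 ≡ 31
167^4 ≡ 237
167^6 ≡ 220
167^8 ≡ 100
167^9 ≡ 151
167^12 ≡ 235
167^18 ≡ 77
167^24 ≡ 144
167^27 ≡ 18
167^36 ≡ 1
So ord_247(167) = 36, hence |⟨167⟩| = 36.
[(Z/247Z)^× : ⟨167⟩] = 216/36 = 6.

6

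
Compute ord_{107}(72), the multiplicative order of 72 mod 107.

ord(72) | φ(107) = 107 − 1 = 106 = 2 · 53.
Divisors of 106: 1, 2, 53, 106.
Check 72^d mod 107 for each divisor in increasing order:
72^1 ≡ 72 (mod 107)
72^2 ≡ 48 (mod 107)
72^53 ≡ 106 (mod 107)
72^106 ≡ 1 (mod 107) ✓
So ord_107(72) = 106.

106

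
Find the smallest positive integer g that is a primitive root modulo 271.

6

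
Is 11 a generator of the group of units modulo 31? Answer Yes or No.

Yes

φ(31) = 31 − 1 = 30 = 2 · 3 · 5.
Test 11^(30/q) mod 31 for each prime factor q of 30:
11^15 ≡ 30 (mod 31)  [q = 2: ≢ 1 ✓]
11^10 ≡ 5 (mod 31)  [q = 3: ≢ 1 ✓]
11^6 ≡ 4 (mod 31)  [q = 5: ≢ 1 ✓]
None equal 1, so ord_31(11) = 30: 11 is a primitive root.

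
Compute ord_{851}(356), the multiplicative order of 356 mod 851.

Since 356 ∈ (Z/851Z)^×, its order divides φ(851) = φ(23·37) = (23−1)·(37−1) = 22·36 = 792 = 2^3 · 3^2 · 11.
Divisors of 792: 1, 2, 3, 4, 6, 8, 9, 11, 12, 18, 22, 24, 33, 36, 44, 66, 72, 88, 99, 132, 198, 264, 396, 792.
Test each divisor d:
356^1 ≡ 356 (mod 851)
356^2 ≡ 788 (mod 851)
356^3 ≡ 549 (mod 851)
356^4 ≡ 565 (mod 851)
356^6 ≡ 147 (mod 851)
356^8 ≡ 100 (mod 851)
356^9 ≡ 709 (mod 851)
356^11 ≡ 436 (mod 851)
356^12 ≡ 334 (mod 851)
356^18 ≡ 591 (mod 851)
356^22 ≡ 323 (mod 851)
356^24 ≡ 75 (mod 851)
356^33 ≡ 413 (mod 851)
356^36 ≡ 371 (mod 851)
356^44 ≡ 507 (mod 851)
356^66 ≡ 369 (mod 851)
356^72 ≡ 630 (mod 851)
356^88 ≡ 47 (mod 851)
356^99 ≡ 68 (mod 851)
356^132 ≡ 1 (mod 851) ✓
Hence ord(356) = 132.

132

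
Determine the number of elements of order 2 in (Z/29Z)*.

1

φ(29) = 29 − 1 = 28 = 2^2 · 7.
In a cyclic group of order 28, there are φ(d) elements of order d for each divisor d of 28, and zero for non-divisors.
2 | 28, and φ(2) = 2 − 1 = 1.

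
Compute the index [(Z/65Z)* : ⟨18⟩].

12

ord(18) | φ(65) = φ(5·13) = (5−1)·(13−1) = 4·12 = 48 = 2^4 · 3.
Divisors of 48: 1, 2, 3, 4, 6, 8, 12, 16, 24, 48.
Test each divisor d:
18^1 ≡ 18 (mod 65)
18^2 ≡ 64 (mod 65)
18^3 ≡ 47 (mod 65)
18^4 ≡ 1 (mod 65) ✓
Thus |⟨18⟩| = ord(18) = 4.
[(Z/65Z)^× : ⟨18⟩] = 48/4 = 12.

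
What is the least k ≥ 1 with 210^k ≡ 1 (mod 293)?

73

ord(210) | φ(293) = 293 − 1 = 292 = 2^2 · 73.
Divisors of 292: 1, 2, 4, 73, 146, 292.
Compute 210^d (mod 293) for the divisors d until we hit 1:
210^1 ≡ 210
210^2 ≡ 150
210^4 ≡ 232
210^73 ≡ 1
Hence ord(210) = 73.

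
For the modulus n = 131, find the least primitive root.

2

φ(131) = 131 − 1 = 130 = 2 · 5 · 13.
Test candidates g = 2, 3, … against the prime factors q ∈ {2, 5, 13} of φ(131): g is a generator iff g^(130/q) ≢ 1 for every such q.
g = 2: 2^65 ≡ 130; 2^26 ≡ 53; 2^10 ≡ 107 — none is 1, so 2 is a primitive root.
Hence the least primitive root of 131 is 2.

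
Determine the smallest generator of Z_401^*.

3

φ(401) = 401 − 1 = 400 = 2^4 · 5^2.
g is a primitive root iff g^(400/q) ≢ 1 (mod 401) for each prime q ∈ {2, 5}.
g = 2: 2^200 ≡ 1 — hits 1, so not a primitive root.
g = 3: 3^200 ≡ 400; 3^80 ≡ 72 — none is 1, so 3 is a primitive root.
So 3 is the smallest generator of (Z/401Z)^×.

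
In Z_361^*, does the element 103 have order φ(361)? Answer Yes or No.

No

φ(361) = φ(19^2) = 19·(19−1) = 342 = 2 · 3^2 · 19.
It suffices to check that the order of 103 is not a proper divisor of 342: compute 103^(342/q) for q ∈ {2, 3, 19}.
103^171 ≡ 360 (mod 361)  [q = 2: ≢ 1 ✓]
103^114 ≡ 1 (mod 361)  [q = 3: ≡ 1 ✗]
103^18 ≡ 115 (mod 361)  [q = 19: ≢ 1 ✓]
Since 103^114 ≡ 1, the order of 103 divides 114 < 342, so 103 is not a primitive root.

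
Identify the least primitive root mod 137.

φ(137) = 137 − 1 = 136 = 2^3 · 17.
g is a primitive root iff g^(136/q) ≢ 1 (mod 137) for each prime q ∈ {2, 17}.
g = 2: 2^68 ≡ 1 — hits 1, so not a primitive root.
g = 3: 3^68 ≡ 136; 3^8 ≡ 122 — none is 1, so 3 is a primitive root.
The smallest primitive root modulo 137 is 3.

3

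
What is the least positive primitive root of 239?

φ(239) = 239 − 1 = 238 = 2 · 7 · 17.
Test candidates g = 2, 3, … against the prime factors q ∈ {2, 7, 17} of φ(239): g is a generator iff g^(238/q) ≢ 1 for every such q.
g = 2: 2^119 ≡ 1 — hits 1, so not a primitive root.
g = 3: 3^119 ≡ 1 — hits 1, so not a primitive root.
g = 4: 4^119 ≡ 1 — hits 1, so not a primitive root.
g = 5: 5^119 ≡ 1 — hits 1, so not a primitive root.
g = 6: 6^119 ≡ 1 — hits 1, so not a primitive root.
g = 7: 7^119 ≡ 238; 7^34 ≡ 24; 7^14 ≡ 211 — none is 1, so 7 is a primitive root.
The smallest primitive root modulo 239 is 7.

7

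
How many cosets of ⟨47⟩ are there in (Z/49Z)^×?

1

ord(47) | φ(49) = φ(7^2) = 7·(7−1) = 42 = 2 · 3 · 7.
Divisors of 42: 1, 2, 3, 6, 7, 14, 21, 42.
Test each divisor d:
47^1 ≡ 47
47^2 ≡ 4
47^3 ≡ 41
47^6 ≡ 15
47^7 ≡ 19
47^14 ≡ 18
47^21 ≡ 48
47^42 ≡ 1
So ord_49(47) = 42, hence |⟨47⟩| = 42.
Index = |(Z/49Z)^×| / |⟨47⟩| = 42 / 42 = 1.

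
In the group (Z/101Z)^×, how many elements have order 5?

φ(101) = 101 − 1 = 100 = 2^2 · 5^2.
Since (Z/101Z)^× is cyclic of order 100, the number of elements of order d is φ(d) when d | 100 and 0 otherwise.
5 | 100, and φ(5) = 5 − 1 = 4.

4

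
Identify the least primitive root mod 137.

3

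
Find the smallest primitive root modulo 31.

φ(31) = 31 − 1 = 30 = 2 · 3 · 5.
Test candidates g = 2, 3, … against the prime factors q ∈ {2, 3, 5} of φ(31): g is a generator iff g^(30/q) ≢ 1 for every such q.
g = 2: 2^15 ≡ 1 — hits 1, so not a primitive root.
g = 3: 3^15 ≡ 30; 3^10 ≡ 25; 3^6 ≡ 16 — none is 1, so 3 is a primitive root.
So 3 is the smallest generator of (Z/31Z)^×.

3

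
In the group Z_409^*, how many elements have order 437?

φ(409) = 409 − 1 = 408 = 2^3 · 3 · 17.
In a cyclic group of order 408, there are φ(d) elements of order d for each divisor d of 408, and zero for non-divisors.
437 does not divide 408, so no element of (Z/409Z)^× has order 437.

0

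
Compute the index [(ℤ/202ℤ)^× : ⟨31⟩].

The order of 31 must divide φ(202) = φ(2)·φ(101) = 1·100 = 100 = 2^2 · 5^2.
Divisors of 100: 1, 2, 4, 5, 10, 20, 25, 50, 100.
Check 31^d mod 202 for each divisor in increasing order:
31^1 ≡ 31
31^2 ≡ 153
31^4 ≡ 179
31^5 ≡ 95
31^10 ≡ 137
31^20 ≡ 185
31^25 ≡ 1
So ord_202(31) = 25, hence |⟨31⟩| = 25.
The index is φ(202) / ord(31) = 100 / 25 = 4.

4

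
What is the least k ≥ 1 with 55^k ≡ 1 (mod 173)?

86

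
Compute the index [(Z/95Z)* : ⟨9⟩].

4

By Lagrange's theorem, ord_95(9) divides φ(95) = φ(5·19) = (5−1)·(19−1) = 4·18 = 72 = 2^3 · 3^2.
Divisors of 72: 1, 2, 3, 4, 6, 8, 9, 12, 18, 24, 36, 72.
Check 9^d mod 95 for each divisor in increasing order:
9^1 ≡ 9 (mod 95)
9^2 ≡ 81 (mod 95)
9^3 ≡ 64 (mod 95)
9^4 ≡ 6 (mod 95)
9^6 ≡ 11 (mod 95)
9^8 ≡ 36 (mod 95)
9^9 ≡ 39 (mod 95)
9^12 ≡ 26 (mod 95)
9^18 ≡ 1 (mod 95) ✓
The order of 9 is 18, so the subgroup it generates has 18 elements.
Index = |(Z/95Z)^×| / |⟨9⟩| = 72 / 18 = 4.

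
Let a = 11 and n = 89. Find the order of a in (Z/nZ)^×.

ord(11) | φ(89) = 89 − 1 = 88 = 2^3 · 11.
Divisors of 88: 1, 2, 4, 8, 11, 22, 44, 88.
Compute 11^d (mod 89) for the divisors d until we hit 1:
11^1 ≡ 11 (mod 89)
11^2 ≡ 32 (mod 89)
11^4 ≡ 45 (mod 89)
11^8 ≡ 67 (mod 89)
11^11 ≡ 88 (mod 89)
11^22 ≡ 1 (mod 89) ✓
So ord_89(11) = 22.

22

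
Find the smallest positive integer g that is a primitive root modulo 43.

3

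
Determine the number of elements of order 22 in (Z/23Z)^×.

10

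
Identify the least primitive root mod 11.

2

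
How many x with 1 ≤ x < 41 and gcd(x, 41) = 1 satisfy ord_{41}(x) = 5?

φ(41) = 41 − 1 = 40 = 2^3 · 5.
Since (Z/41Z)^× is cyclic of order 40, the number of elements of order d is φ(d) when d | 40 and 0 otherwise.
5 | 40, and φ(5) = 5 − 1 = 4.

4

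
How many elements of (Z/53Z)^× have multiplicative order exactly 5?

0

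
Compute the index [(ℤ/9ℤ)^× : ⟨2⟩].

1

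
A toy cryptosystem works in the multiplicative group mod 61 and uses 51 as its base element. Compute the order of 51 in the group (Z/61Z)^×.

60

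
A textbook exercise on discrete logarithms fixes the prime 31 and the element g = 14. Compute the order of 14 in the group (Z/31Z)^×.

15

ord(14) | φ(31) = 31 − 1 = 30 = 2 · 3 · 5.
Divisors of 30: 1, 2, 3, 5, 6, 10, 15, 30.
Test each divisor d:
14^1 ≡ 14
14^2 ≡ 10
14^3 ≡ 16
14^5 ≡ 5
14^6 ≡ 8
14^10 ≡ 25
14^15 ≡ 1
The smallest such exponent is 15, so the order of 14 is 15.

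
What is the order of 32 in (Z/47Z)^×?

ord(32) | φ(47) = 47 − 1 = 46 = 2 · 23.
Divisors of 46: 1, 2, 23, 46.
Compute 32^d (mod 47) for the divisors d until we hit 1:
32^1 ≡ 32 (mod 47)
32^2 ≡ 37 (mod 47)
32^23 ≡ 1 (mod 47) ✓
Therefore the multiplicative order of 32 modulo 47 is 23.

23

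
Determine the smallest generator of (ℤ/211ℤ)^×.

2

φ(211) = 211 − 1 = 210 = 2 · 3 · 5 · 7.
Test candidates g = 2, 3, … against the prime factors q ∈ {2, 3, 5, 7} of φ(211): g is a generator iff g^(210/q) ≢ 1 for every such q.
g = 2: 2^105 ≡ 210; 2^70 ≡ 196; 2^42 ≡ 107; 2^30 ≡ 171 — none is 1, so 2 is a primitive root.
So 2 is the smallest generator of (Z/211Z)^×.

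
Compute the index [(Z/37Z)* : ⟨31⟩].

9

The order of 31 must divide φ(37) = 37 − 1 = 36 = 2^2 · 3^2.
Divisors of 36: 1, 2, 3, 4, 6, 9, 12, 18, 36.
Test each divisor d:
31^1 ≡ 31 (mod 37)
31^2 ≡ 36 (mod 37)
31^3 ≡ 6 (mod 37)
31^4 ≡ 1 (mod 37) ✓
So ord_37(31) = 4, hence |⟨31⟩| = 4.
[(Z/37Z)^× : ⟨31⟩] = 36/4 = 9.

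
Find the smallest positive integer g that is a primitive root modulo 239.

7

φ(239) = 239 − 1 = 238 = 2 · 7 · 17.
Test candidates g = 2, 3, … against the prime factors q ∈ {2, 7, 17} of φ(239): g is a generator iff g^(238/q) ≢ 1 for every such q.
g = 2: 2^119 ≡ 1 — hits 1, so not a primitive root.
g = 3: 3^119 ≡ 1 — hits 1, so not a primitive root.
g = 4: 4^119 ≡ 1 — hits 1, so not a primitive root.
g = 5: 5^119 ≡ 1 — hits 1, so not a primitive root.
g = 6: 6^119 ≡ 1 — hits 1, so not a primitive root.
g = 7: 7^119 ≡ 238; 7^34 ≡ 24; 7^14 ≡ 211 — none is 1, so 7 is a primitive root.
Hence the least primitive root of 239 is 7.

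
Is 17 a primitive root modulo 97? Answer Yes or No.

Yes

φ(97) = 97 − 1 = 96 = 2^5 · 3.
Test 17^(96/q) mod 97 for each prime factor q of 96:
17^48 ≡ 96 (mod 97)  [q = 2: ≢ 1 ✓]
17^32 ≡ 61 (mod 97)  [q = 3: ≢ 1 ✓]
Every test exponent gives a nontrivial residue, hence 17 generates the full group.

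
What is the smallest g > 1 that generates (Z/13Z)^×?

φ(13) = 13 − 1 = 12 = 2^2 · 3.
g is a primitive root iff g^(12/q) ≢ 1 (mod 13) for each prime q ∈ {2, 3}.
g = 2: 2^6 ≡ 12; 2^4 ≡ 3 — none is 1, so 2 is a primitive root.
So 2 is the smallest generator of (Z/13Z)^×.

2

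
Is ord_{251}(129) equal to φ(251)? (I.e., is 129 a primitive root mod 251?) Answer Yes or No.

φ(251) = 251 − 1 = 250 = 2 · 5^3.
It suffices to check that the order of 129 is not a proper divisor of 250: compute 129^(250/q) for q ∈ {2, 5}.
129^125 ≡ 250 (mod 251)  [q = 2: ≢ 1 ✓]
129^50 ≡ 113 (mod 251)  [q = 5: ≢ 1 ✓]
None equal 1, so ord_251(129) = 250: 129 is a primitive root.

Yes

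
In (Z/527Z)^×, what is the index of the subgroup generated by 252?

The order of 252 must divide φ(527) = φ(17·31) = (17−1)·(31−1) = 16·30 = 480 = 2^5 · 3 · 5.
Divisors of 480: 1, 2, 3, 4, 5, 6, 8, 10, 12, 15, 16, 20, 24, 30, 32, 40, 48, 60, 80, 96, 120, 160, 240, 480.
Evaluate successive powers at the divisors of 480:
252^1 ≡ 252 (mod 527)
252^2 ≡ 264 (mod 527)
252^3 ≡ 126 (mod 527)
252^4 ≡ 132 (mod 527)
252^5 ≡ 63 (mod 527)
252^6 ≡ 66 (mod 527)
252^8 ≡ 33 (mod 527)
252^10 ≡ 280 (mod 527)
252^12 ≡ 140 (mod 527)
252^15 ≡ 249 (mod 527)
252^16 ≡ 35 (mod 527)
252^20 ≡ 404 (mod 527)
252^24 ≡ 101 (mod 527)
252^30 ≡ 342 (mod 527)
252^32 ≡ 171 (mod 527)
252^40 ≡ 373 (mod 527)
252^48 ≡ 188 (mod 527)
252^60 ≡ 497 (mod 527)
252^80 ≡ 1 (mod 527) ✓
Thus |⟨252⟩| = ord(252) = 80.
[(Z/527Z)^× : ⟨252⟩] = 480/80 = 6.

6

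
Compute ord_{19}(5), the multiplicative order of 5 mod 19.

9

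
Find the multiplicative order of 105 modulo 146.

9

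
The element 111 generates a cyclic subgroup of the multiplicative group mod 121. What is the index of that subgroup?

Since 111 ∈ (Z/121Z)^×, its order divides φ(121) = φ(11^2) = 11·(11−1) = 110 = 2 · 5 · 11.
Divisors of 110: 1, 2, 5, 10, 11, 22, 55, 110.
Compute 111^d (mod 121) for the divisors d until we hit 1:
111^1 ≡ 111
111^2 ≡ 100
111^5 ≡ 67
111^10 ≡ 12
111^11 ≡ 1
Thus |⟨111⟩| = ord(111) = 11.
The index is φ(121) / ord(111) = 110 / 11 = 10.

10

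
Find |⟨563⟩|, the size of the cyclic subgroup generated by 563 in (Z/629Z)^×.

By Lagrange's theorem, ord_629(563) divides φ(629) = φ(17·37) = (17−1)·(37−1) = 16·36 = 576 = 2^6 · 3^2.
Divisors of 576: 1, 2, 3, 4, 6, 8, 9, 12, 16, 18, 24, 32, 36, 48, 64, 72, 96, 144, 192, 288, 576.
Evaluate successive powers at the divisors of 576:
563^1 ≡ 563 (mod 629)
563^2 ≡ 582 (mod 629)
563^3 ≡ 586 (mod 629)
563^4 ≡ 322 (mod 629)
563^6 ≡ 591 (mod 629)
563^8 ≡ 528 (mod 629)
563^9 ≡ 376 (mod 629)
563^12 ≡ 186 (mod 629)
563^16 ≡ 137 (mod 629)
563^18 ≡ 480 (mod 629)
563^24 ≡ 1 (mod 629) ✓
Therefore the multiplicative order of 563 modulo 629 is 24.

24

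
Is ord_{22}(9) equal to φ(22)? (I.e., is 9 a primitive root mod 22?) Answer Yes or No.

No

φ(22) = φ(2)·φ(11) = 1·10 = 10 = 2 · 5.
Test 9^(10/q) mod 22 for each prime factor q of 10:
9^5 ≡ 1 (mod 22)  [q = 2: ≡ 1 ✗]
9^2 ≡ 15 (mod 22)  [q = 5: ≢ 1 ✓]
9^5 ≡ 1 shows ord(9) | 5, strictly less than φ(22); not a primitive root.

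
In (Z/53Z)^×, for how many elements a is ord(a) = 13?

12

φ(53) = 53 − 1 = 52 = 2^2 · 13.
(Z/53Z)^× is cyclic (|G| = 52); a cyclic group of order m has exactly φ(d) elements of each order d | m, and none otherwise.
13 | 52, and φ(13) = 13 − 1 = 12.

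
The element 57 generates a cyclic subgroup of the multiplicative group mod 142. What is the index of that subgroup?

14

By Lagrange's theorem, ord_142(57) divides φ(142) = φ(2)·φ(71) = 1·70 = 70 = 2 · 5 · 7.
Divisors of 70: 1, 2, 5, 7, 10, 14, 35, 70.
Test each divisor d:
57^1 ≡ 57
57^2 ≡ 125
57^5 ≡ 1
The order of 57 is 5, so the subgroup it generates has 5 elements.
[(Z/142Z)^× : ⟨57⟩] = 70/5 = 14.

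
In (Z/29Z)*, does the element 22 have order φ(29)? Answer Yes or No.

φ(29) = 29 − 1 = 28 = 2^2 · 7.
An element g generates (Z/29Z)^× iff g^(28/q) ≢ 1 (mod 29) for each prime q ∈ {2, 7}.
22^14 ≡ 1 (mod 29)  [q = 2: ≡ 1 ✗]
22^4 ≡ 23 (mod 29)  [q = 7: ≢ 1 ✓]
The check at q = 2 fails, so 22 generates a proper subgroup.

No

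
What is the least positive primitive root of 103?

φ(103) = 103 − 1 = 102 = 2 · 3 · 17.
Test candidates g = 2, 3, … against the prime factors q ∈ {2, 3, 17} of φ(103): g is a generator iff g^(102/q) ≢ 1 for every such q.
g = 2: 2^51 ≡ 1 — hits 1, so not a primitive root.
g = 3: 3^51 ≡ 102; 3^34 ≡ 1 — hits 1, so not a primitive root.
g = 4: 4^51 ≡ 1 — hits 1, so not a primitive root.
g = 5: 5^51 ≡ 102; 5^34 ≡ 56; 5^6 ≡ 72 — none is 1, so 5 is a primitive root.
So 5 is the smallest generator of (Z/103Z)^×.

5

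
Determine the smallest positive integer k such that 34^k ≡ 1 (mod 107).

53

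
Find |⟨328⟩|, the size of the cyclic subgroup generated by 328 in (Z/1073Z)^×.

252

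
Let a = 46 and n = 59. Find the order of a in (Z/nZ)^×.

29

The order of 46 must divide φ(59) = 59 − 1 = 58 = 2 · 29.
Divisors of 58: 1, 2, 29, 58.
Check 46^d mod 59 for each divisor in increasing order:
46^1 ≡ 46 (mod 59)
46^2 ≡ 51 (mod 59)
46^29 ≡ 1 (mod 59) ✓
Therefore the multiplicative order of 46 modulo 59 is 29.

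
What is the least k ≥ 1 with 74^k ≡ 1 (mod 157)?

ord(74) | φ(157) = 157 − 1 = 156 = 2^2 · 3 · 13.
Divisors of 156: 1, 2, 3, 4, 6, 12, 13, 26, 39, 52, 78, 156.
Check 74^d mod 157 for each divisor in increasing order:
74^1 ≡ 74
74^2 ≡ 138
74^3 ≡ 7
74^4 ≡ 47
74^6 ≡ 49
74^12 ≡ 46
74^13 ≡ 107
74^26 ≡ 145
74^39 ≡ 129
74^52 ≡ 144
74^78 ≡ 156
74^156 ≡ 1
So ord_157(74) = 156.

156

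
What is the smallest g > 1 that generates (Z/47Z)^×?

5

φ(47) = 47 − 1 = 46 = 2 · 23.
g is a primitive root iff g^(46/q) ≢ 1 (mod 47) for each prime q ∈ {2, 23}.
g = 2: 2^23 ≡ 1 — hits 1, so not a primitive root.
g = 3: 3^23 ≡ 1 — hits 1, so not a primitive root.
g = 4: 4^23 ≡ 1 — hits 1, so not a primitive root.
g = 5: 5^23 ≡ 46; 5^2 ≡ 25 — none is 1, so 5 is a primitive root.
Hence the least primitive root of 47 is 5.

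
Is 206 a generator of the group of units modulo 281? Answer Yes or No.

Yes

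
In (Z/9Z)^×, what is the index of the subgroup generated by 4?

The order of 4 must divide φ(9) = φ(3^2) = 3·(3−1) = 6 = 2 · 3.
Divisors of 6: 1, 2, 3, 6.
Check 4^d mod 9 for each divisor in increasing order:
4^1 ≡ 4 (mod 9)
4^2 ≡ 7 (mod 9)
4^3 ≡ 1 (mod 9) ✓
So ord_9(4) = 3, hence |⟨4⟩| = 3.
[(Z/9Z)^× : ⟨4⟩] = 6/3 = 2.

2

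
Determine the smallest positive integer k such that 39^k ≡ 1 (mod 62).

5

ord(39) | φ(62) = φ(2)·φ(31) = 1·30 = 30 = 2 · 3 · 5.
Divisors of 30: 1, 2, 3, 5, 6, 10, 15, 30.
Compute 39^d (mod 62) for the divisors d until we hit 1:
39^1 ≡ 39
39^2 ≡ 33
39^3 ≡ 47
39^5 ≡ 1
Hence ord(39) = 5.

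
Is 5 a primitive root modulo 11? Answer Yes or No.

No

φ(11) = 11 − 1 = 10 = 2 · 5.
5 is a primitive root mod 11 iff 5^(φ(11)/q) ≢ 1 for every prime q | φ(11), i.e. q ∈ {2, 5}.
5^5 ≡ 1 (mod 11)  [q = 2: ≡ 1 ✗]
5^2 ≡ 3 (mod 11)  [q = 5: ≢ 1 ✓]
Since 5^5 ≡ 1, the order of 5 divides 5 < 10, so 5 is not a primitive root.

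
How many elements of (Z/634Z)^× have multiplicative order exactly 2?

1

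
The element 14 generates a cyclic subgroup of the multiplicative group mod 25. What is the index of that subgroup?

2

The order of 14 must divide φ(25) = φ(5^2) = 5·(5−1) = 20 = 2^2 · 5.
Divisors of 20: 1, 2, 4, 5, 10, 20.
Evaluate successive powers at the divisors of 20:
14^1 ≡ 14 (mod 25)
14^2 ≡ 21 (mod 25)
14^4 ≡ 16 (mod 25)
14^5 ≡ 24 (mod 25)
14^10 ≡ 1 (mod 25) ✓
Thus |⟨14⟩| = ord(14) = 10.
[(Z/25Z)^× : ⟨14⟩] = 20/10 = 2.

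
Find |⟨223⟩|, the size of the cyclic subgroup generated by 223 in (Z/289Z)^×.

The order of 223 must divide φ(289) = φ(17^2) = 17·(17−1) = 272 = 2^4 · 17.
Divisors of 272: 1, 2, 4, 8, 16, 17, 34, 68, 136, 272.
Test each divisor d:
223^1 ≡ 223
223^2 ≡ 21
223^4 ≡ 152
223^8 ≡ 273
223^16 ≡ 256
223^17 ≡ 155
223^34 ≡ 38
223^68 ≡ 288
223^136 ≡ 1
Therefore the multiplicative order of 223 modulo 289 is 136.

136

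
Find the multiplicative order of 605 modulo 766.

382

ord(605) | φ(766) = φ(2)·φ(383) = 1·382 = 382 = 2 · 191.
Divisors of 382: 1, 2, 191, 382.
Check 605^d mod 766 for each divisor in increasing order:
605^1 ≡ 605 (mod 766)
605^2 ≡ 643 (mod 766)
605^191 ≡ 765 (mod 766)
605^382 ≡ 1 (mod 766) ✓
Therefore the multiplicative order of 605 modulo 766 is 382.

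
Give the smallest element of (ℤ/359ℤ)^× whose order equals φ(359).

φ(359) = 359 − 1 = 358 = 2 · 179.
g is a primitive root iff g^(358/q) ≢ 1 (mod 359) for each prime q ∈ {2, 179}.
g = 2: 2^179 ≡ 1 — hits 1, so not a primitive root.
g = 3: 3^179 ≡ 1 — hits 1, so not a primitive root.
g = 4: 4^179 ≡ 1 — hits 1, so not a primitive root.
g = 5: 5^179 ≡ 1 — hits 1, so not a primitive root.
g = 6: 6^179 ≡ 1 — hits 1, so not a primitive root.
g = 7: 7^179 ≡ 358; 7^2 ≡ 49 — none is 1, so 7 is a primitive root.
So 7 is the smallest generator of (Z/359Z)^×.

7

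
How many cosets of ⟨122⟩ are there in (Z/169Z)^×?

3

By Lagrange's theorem, ord_169(122) divides φ(169) = φ(13^2) = 13·(13−1) = 156 = 2^2 · 3 · 13.
Divisors of 156: 1, 2, 3, 4, 6, 12, 13, 26, 39, 52, 78, 156.
Evaluate successive powers at the divisors of 156:
122^1 ≡ 122 (mod 169)
122^2 ≡ 12 (mod 169)
122^3 ≡ 112 (mod 169)
122^4 ≡ 144 (mod 169)
122^6 ≡ 38 (mod 169)
122^12 ≡ 92 (mod 169)
122^13 ≡ 70 (mod 169)
122^26 ≡ 168 (mod 169)
122^39 ≡ 99 (mod 169)
122^52 ≡ 1 (mod 169) ✓
Thus |⟨122⟩| = ord(122) = 52.
[(Z/169Z)^× : ⟨122⟩] = 156/52 = 3.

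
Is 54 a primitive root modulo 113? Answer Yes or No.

Yes

φ(113) = 113 − 1 = 112 = 2^4 · 7.
54 is a primitive root mod 113 iff 54^(φ(113)/q) ≢ 1 for every prime q | φ(113), i.e. q ∈ {2, 7}.
54^56 ≡ 112 (mod 113)  [q = 2: ≢ 1 ✓]
54^16 ≡ 49 (mod 113)  [q = 7: ≢ 1 ✓]
All checks pass, so 54 has order 112 and is a primitive root modulo 113.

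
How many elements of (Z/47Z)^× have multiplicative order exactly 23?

φ(47) = 47 − 1 = 46 = 2 · 23.
(Z/47Z)^× is cyclic (|G| = 46); a cyclic group of order m has exactly φ(d) elements of each order d | m, and none otherwise.
23 | 46, and φ(23) = 23 − 1 = 22.

22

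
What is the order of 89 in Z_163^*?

Since 89 ∈ (Z/163Z)^×, its order divides φ(163) = 163 − 1 = 162 = 2 · 3^4.
Divisors of 162: 1, 2, 3, 6, 9, 18, 27, 54, 81, 162.
Test each divisor d:
89^1 ≡ 89 (mod 163)
89^2 ≡ 97 (mod 163)
89^3 ≡ 157 (mod 163)
89^6 ≡ 36 (mod 163)
89^9 ≡ 110 (mod 163)
89^18 ≡ 38 (mod 163)
89^27 ≡ 105 (mod 163)
89^54 ≡ 104 (mod 163)
89^81 ≡ 162 (mod 163)
89^162 ≡ 1 (mod 163) ✓
Hence ord(89) = 162.

162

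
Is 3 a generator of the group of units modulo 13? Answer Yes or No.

No

φ(13) = 13 − 1 = 12 = 2^2 · 3.
Test 3^(12/q) mod 13 for each prime factor q of 12:
3^6 ≡ 1 (mod 13)  [q = 2: ≡ 1 ✗]
3^4 ≡ 3 (mod 13)  [q = 3: ≢ 1 ✓]
The check at q = 2 fails, so 3 generates a proper subgroup.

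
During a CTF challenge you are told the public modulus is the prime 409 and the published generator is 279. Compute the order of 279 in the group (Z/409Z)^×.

408

ord(279) | φ(409) = 409 − 1 = 408 = 2^3 · 3 · 17.
Divisors of 408: 1, 2, 3, 4, 6, 8, 12, 17, 24, 34, 51, 68, 102, 136, 204, 408.
Test each divisor d:
279^1 ≡ 279 (mod 409)
279^2 ≡ 131 (mod 409)
279^3 ≡ 148 (mod 409)
279^4 ≡ 392 (mod 409)
279^6 ≡ 227 (mod 409)
279^8 ≡ 289 (mod 409)
279^12 ≡ 404 (mod 409)
279^17 ≡ 402 (mod 409)
279^24 ≡ 25 (mod 409)
279^34 ≡ 49 (mod 409)
279^51 ≡ 66 (mod 409)
279^68 ≡ 356 (mod 409)
279^102 ≡ 266 (mod 409)
279^136 ≡ 355 (mod 409)
279^204 ≡ 408 (mod 409)
279^408 ≡ 1 (mod 409) ✓
Hence ord(279) = 408.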